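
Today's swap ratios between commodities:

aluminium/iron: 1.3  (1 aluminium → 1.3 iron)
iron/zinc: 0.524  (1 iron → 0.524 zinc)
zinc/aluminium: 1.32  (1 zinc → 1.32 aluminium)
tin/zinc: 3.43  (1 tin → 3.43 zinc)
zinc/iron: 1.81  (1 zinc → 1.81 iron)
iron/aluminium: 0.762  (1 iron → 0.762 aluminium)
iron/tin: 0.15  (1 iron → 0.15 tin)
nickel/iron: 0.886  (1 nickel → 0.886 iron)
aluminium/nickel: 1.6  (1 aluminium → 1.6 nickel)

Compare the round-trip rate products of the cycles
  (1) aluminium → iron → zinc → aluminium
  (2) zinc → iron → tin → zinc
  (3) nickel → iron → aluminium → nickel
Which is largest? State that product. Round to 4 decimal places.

1.0802

(1) 1.3 × 0.524 × 1.32 = 0.89918
(2) 1.81 × 0.15 × 3.43 = 0.93125
(3) 0.886 × 0.762 × 1.6 = 1.08021
Highest is cycle (3) at 1.0802 (>1, arbitrage).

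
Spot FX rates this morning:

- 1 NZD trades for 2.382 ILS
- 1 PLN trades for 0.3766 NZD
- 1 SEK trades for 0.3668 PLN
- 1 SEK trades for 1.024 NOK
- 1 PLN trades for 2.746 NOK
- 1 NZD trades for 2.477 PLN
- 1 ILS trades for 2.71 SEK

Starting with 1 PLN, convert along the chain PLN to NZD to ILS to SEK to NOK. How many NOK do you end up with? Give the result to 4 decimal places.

1 PLN × 0.3766 = 0.3766 NZD
0.3766 NZD × 2.382 = 0.8970612 ILS
0.8970612 ILS × 2.71 = 2.431035852 SEK
2.431035852 SEK × 1.024 = 2.489380712448 NOK

2.4894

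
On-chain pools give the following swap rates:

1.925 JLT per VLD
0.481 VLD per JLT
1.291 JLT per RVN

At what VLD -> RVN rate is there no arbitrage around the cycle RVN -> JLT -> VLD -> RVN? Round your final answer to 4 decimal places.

1.6104

Known legs of the cycle: 1.291 × 0.481 = 0.620971
For no arbitrage the full-cycle product must be 1, so the missing rate is 1 / 0.620971 ≈ 1.610381.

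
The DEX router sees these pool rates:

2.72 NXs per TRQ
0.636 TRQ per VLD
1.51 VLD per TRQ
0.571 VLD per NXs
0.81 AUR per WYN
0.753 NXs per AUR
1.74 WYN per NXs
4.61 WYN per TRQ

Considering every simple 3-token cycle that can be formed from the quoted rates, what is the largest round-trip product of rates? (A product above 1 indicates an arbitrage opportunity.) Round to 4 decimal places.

1.0613

NXs→WYN→AUR→NXs: 1.74 × 0.81 × 0.753 = 1.06128
NXs→VLD→TRQ→NXs: 0.571 × 0.636 × 2.72 = 0.98778
Maximum is NXs→WYN→AUR→NXs at 1.0613; arbitrage exists.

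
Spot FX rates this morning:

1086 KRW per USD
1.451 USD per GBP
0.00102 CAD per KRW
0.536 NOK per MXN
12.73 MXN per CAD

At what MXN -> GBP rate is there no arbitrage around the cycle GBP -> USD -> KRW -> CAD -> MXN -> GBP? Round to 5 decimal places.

0.04887

Known legs of the cycle: 1.451 × 1086 × 0.00102 × 12.73 = 20.4609508956
For no arbitrage the full-cycle product must be 1, so the missing rate is 1 / 20.4609508956 ≈ 0.0488736.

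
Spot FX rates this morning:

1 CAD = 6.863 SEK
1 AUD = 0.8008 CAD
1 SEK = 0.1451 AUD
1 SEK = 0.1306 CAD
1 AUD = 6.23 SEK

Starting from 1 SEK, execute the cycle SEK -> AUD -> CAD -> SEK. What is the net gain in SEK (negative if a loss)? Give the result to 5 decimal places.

1 SEK × 0.1451 = 0.1451 AUD
0.1451 AUD × 0.8008 = 0.11619608 CAD
0.11619608 CAD × 6.863 = 0.79745369704 SEK
Net change: 0.79745369704 − 1 = -0.20254630296 SEK

-0.20255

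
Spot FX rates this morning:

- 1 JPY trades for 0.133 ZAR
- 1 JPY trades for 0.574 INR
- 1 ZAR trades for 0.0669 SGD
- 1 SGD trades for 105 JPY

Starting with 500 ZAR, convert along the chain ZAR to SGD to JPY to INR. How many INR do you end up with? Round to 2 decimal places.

2016.03

500 ZAR × 0.0669 = 33.45 SGD
33.45 SGD × 105 = 3512.25 JPY
3512.25 JPY × 0.574 = 2016.0315 INR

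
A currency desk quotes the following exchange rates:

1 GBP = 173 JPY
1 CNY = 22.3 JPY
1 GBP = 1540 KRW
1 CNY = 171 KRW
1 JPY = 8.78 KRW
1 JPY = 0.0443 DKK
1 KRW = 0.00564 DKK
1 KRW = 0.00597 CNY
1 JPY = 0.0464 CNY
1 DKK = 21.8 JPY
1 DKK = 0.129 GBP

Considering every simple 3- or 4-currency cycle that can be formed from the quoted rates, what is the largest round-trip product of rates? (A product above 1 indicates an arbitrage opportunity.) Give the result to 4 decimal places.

KRW→CNY→JPY→KRW: 0.00597 × 22.3 × 8.78 = 1.16889
KRW→DKK→GBP→KRW: 0.00564 × 0.129 × 1540 = 1.12044
KRW→DKK→GBP→JPY→KRW: 0.00564 × 0.129 × 173 × 8.78 = 1.10512
KRW→DKK→JPY→KRW: 0.00564 × 21.8 × 8.78 = 1.07952
GBP→JPY→DKK→GBP: 173 × 0.0443 × 0.129 = 0.98864
KRW→DKK→JPY→CNY→KRW: 0.00564 × 21.8 × 0.0464 × 171 = 0.97555
Maximum is KRW→CNY→JPY→KRW at 1.1689; arbitrage exists.

1.1689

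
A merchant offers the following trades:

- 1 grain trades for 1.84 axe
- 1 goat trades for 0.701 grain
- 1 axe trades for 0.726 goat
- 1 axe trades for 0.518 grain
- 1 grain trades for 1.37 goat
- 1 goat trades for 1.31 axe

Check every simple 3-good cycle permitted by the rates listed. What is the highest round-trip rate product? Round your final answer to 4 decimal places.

axe→goat→grain→axe: 0.726 × 0.701 × 1.84 = 0.93642
axe→grain→goat→axe: 0.518 × 1.37 × 1.31 = 0.92965
Maximum is axe→goat→grain→axe at 0.9364; no arbitrage — every cycle loses value.

0.9364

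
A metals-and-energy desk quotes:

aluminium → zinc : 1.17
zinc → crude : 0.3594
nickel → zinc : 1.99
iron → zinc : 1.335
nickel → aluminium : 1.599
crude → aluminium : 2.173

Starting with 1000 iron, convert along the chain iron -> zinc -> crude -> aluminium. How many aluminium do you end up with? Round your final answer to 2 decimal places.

1042.60

1000 iron × 1.335 = 1335 zinc
1335 zinc × 0.3594 = 479.799 crude
479.799 crude × 2.173 = 1042.603227 aluminium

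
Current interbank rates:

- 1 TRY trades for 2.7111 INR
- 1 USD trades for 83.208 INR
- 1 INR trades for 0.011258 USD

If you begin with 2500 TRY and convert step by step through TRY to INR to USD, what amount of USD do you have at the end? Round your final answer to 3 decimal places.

76.304

2500 TRY × 2.7111 = 6777.75 INR
6777.75 INR × 0.011258 = 76.3039095 USD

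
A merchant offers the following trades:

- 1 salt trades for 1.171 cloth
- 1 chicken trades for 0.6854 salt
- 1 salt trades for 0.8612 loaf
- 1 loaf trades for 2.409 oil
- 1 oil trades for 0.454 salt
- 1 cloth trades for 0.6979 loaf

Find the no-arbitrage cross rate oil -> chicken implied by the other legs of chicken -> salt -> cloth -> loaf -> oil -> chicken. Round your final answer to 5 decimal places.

0.74109

Known legs of the cycle: 0.6854 × 1.171 × 0.6979 × 2.409 = 1.34936982307974
For no arbitrage the full-cycle product must be 1, so the missing rate is 1 / 1.34936982307974 ≈ 0.7410867.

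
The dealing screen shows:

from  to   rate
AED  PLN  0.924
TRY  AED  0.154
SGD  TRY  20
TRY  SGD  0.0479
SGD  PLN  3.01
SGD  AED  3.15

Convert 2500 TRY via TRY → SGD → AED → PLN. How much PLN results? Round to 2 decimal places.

2500 TRY × 0.0479 = 119.75 SGD
119.75 SGD × 3.15 = 377.2125 AED
377.2125 AED × 0.924 = 348.54435 PLN

348.54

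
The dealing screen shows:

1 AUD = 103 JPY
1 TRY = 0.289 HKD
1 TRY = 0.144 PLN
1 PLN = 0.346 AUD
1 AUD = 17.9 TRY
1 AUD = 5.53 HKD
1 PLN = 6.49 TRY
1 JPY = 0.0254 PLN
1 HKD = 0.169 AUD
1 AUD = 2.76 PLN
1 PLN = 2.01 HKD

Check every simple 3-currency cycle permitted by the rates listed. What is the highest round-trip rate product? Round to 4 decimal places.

PLN→HKD→AUD→PLN: 2.01 × 0.169 × 2.76 = 0.93754
PLN→AUD→JPY→PLN: 0.346 × 103 × 0.0254 = 0.90521
PLN→AUD→TRY→PLN: 0.346 × 17.9 × 0.144 = 0.89185
AUD→TRY→HKD→AUD: 17.9 × 0.289 × 0.169 = 0.87425
Maximum is PLN→HKD→AUD→PLN at 0.9375; no arbitrage — every cycle loses value.

0.9375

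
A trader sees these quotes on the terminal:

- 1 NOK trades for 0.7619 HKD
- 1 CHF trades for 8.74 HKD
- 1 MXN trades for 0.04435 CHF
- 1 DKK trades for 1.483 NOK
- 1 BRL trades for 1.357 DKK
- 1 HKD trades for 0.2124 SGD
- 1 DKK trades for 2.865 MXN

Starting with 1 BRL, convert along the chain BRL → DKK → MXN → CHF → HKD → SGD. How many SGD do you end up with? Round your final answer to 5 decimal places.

1 BRL × 1.357 = 1.357 DKK
1.357 DKK × 2.865 = 3.887805 MXN
3.887805 MXN × 0.04435 = 0.17242415175 CHF
0.17242415175 CHF × 8.74 = 1.506987086295 HKD
1.506987086295 HKD × 0.2124 = 0.320084057129058 SGD

0.32008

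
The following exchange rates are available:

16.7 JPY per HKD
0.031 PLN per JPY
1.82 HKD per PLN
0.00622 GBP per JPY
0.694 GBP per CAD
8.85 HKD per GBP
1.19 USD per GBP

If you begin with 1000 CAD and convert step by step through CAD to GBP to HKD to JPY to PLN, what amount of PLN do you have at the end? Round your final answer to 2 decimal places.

3179.66

1000 CAD × 0.694 = 694 GBP
694 GBP × 8.85 = 6141.9 HKD
6141.9 HKD × 16.7 = 102569.73 JPY
102569.73 JPY × 0.031 = 3179.66163 PLN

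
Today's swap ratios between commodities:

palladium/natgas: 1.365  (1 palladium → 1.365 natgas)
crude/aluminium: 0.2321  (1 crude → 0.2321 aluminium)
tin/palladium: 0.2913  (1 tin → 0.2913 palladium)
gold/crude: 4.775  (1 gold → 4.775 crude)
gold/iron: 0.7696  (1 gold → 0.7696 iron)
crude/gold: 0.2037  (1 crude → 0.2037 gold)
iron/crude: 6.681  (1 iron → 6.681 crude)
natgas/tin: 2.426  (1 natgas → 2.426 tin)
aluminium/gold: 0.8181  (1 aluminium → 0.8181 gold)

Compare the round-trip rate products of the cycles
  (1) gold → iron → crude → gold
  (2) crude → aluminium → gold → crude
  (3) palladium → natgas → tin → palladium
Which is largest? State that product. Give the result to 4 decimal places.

1.0474

(1) 0.7696 × 6.681 × 0.2037 = 1.04736
(2) 0.2321 × 0.8181 × 4.775 = 0.90668
(3) 1.365 × 2.426 × 0.2913 = 0.96464
Highest is cycle (1) at 1.0474 (>1, arbitrage).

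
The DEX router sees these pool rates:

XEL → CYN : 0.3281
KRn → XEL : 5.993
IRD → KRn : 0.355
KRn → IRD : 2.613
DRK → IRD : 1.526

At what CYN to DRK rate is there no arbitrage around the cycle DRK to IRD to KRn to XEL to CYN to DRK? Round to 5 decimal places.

0.93879

Known legs of the cycle: 1.526 × 0.355 × 5.993 × 0.3281 = 1.065205486709
For no arbitrage the full-cycle product must be 1, so the missing rate is 1 / 1.065205486709 ≈ 0.9387860.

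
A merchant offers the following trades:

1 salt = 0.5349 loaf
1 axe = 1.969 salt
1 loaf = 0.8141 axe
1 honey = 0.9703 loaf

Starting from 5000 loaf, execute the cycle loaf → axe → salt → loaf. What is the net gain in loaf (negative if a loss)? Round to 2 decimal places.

5000 loaf × 0.8141 = 4070.5 axe
4070.5 axe × 1.969 = 8014.8145 salt
8014.8145 salt × 0.5349 = 4287.12427605 loaf
Net change: 4287.12427605 − 5000 = -712.87572395 loaf

-712.88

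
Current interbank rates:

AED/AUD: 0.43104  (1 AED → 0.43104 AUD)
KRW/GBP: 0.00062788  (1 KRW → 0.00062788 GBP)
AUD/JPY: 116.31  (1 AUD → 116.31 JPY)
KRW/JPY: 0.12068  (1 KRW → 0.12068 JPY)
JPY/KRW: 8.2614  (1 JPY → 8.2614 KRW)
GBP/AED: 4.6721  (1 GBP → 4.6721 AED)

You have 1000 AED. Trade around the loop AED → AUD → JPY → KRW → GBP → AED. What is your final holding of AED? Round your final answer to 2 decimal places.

1000 AED × 0.43104 = 431.04 AUD
431.04 AUD × 116.31 = 50134.2624 JPY
50134.2624 JPY × 8.2614 = 414179.19539136 KRW
414179.19539136 KRW × 0.00062788 = 260.0548332023271168 GBP
260.0548332023271168 GBP × 4.6721 = 1215.00218620459252240128 AED

1215.00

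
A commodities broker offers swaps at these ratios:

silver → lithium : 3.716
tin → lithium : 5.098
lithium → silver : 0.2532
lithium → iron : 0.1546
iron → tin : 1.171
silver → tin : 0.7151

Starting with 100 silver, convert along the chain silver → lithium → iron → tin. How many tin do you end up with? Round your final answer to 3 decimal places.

67.273

100 silver × 3.716 = 371.6 lithium
371.6 lithium × 0.1546 = 57.44936 iron
57.44936 iron × 1.171 = 67.27320056 tin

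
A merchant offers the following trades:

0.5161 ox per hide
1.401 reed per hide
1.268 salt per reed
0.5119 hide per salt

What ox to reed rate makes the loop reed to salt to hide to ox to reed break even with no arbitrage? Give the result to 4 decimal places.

Known legs of the cycle: 1.268 × 0.5119 × 0.5161 = 0.33499493612
For no arbitrage the full-cycle product must be 1, so the missing rate is 1 / 0.33499493612 ≈ 2.985120.

2.9851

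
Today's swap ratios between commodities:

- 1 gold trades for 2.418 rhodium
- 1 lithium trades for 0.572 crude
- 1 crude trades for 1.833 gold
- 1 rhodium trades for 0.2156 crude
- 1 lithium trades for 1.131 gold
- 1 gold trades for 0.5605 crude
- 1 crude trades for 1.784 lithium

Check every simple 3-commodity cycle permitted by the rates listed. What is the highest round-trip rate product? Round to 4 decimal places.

crude→lithium→gold→crude: 1.784 × 1.131 × 0.5605 = 1.13092
crude→gold→rhodium→crude: 1.833 × 2.418 × 0.2156 = 0.95558
Maximum is crude→lithium→gold→crude at 1.1309; arbitrage exists.

1.1309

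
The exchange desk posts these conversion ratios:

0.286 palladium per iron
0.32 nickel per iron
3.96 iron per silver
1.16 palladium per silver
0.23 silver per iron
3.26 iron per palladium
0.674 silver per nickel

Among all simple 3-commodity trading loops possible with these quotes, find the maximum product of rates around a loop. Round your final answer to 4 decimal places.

0.8698

palladium→iron→silver→palladium: 3.26 × 0.23 × 1.16 = 0.86977
iron→nickel→silver→iron: 0.32 × 0.674 × 3.96 = 0.85409
Maximum is palladium→iron→silver→palladium at 0.8698; no arbitrage — every cycle loses value.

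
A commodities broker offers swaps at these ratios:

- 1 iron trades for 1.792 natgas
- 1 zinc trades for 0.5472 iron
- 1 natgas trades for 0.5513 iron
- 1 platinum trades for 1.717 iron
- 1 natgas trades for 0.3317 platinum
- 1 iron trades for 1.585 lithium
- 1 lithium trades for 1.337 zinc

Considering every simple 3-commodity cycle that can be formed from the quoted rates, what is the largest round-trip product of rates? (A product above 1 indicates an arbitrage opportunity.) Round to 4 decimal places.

lithium→zinc→iron→lithium: 1.337 × 0.5472 × 1.585 = 1.15960
platinum→iron→natgas→platinum: 1.717 × 1.792 × 0.3317 = 1.02060
Maximum is lithium→zinc→iron→lithium at 1.1596; arbitrage exists.

1.1596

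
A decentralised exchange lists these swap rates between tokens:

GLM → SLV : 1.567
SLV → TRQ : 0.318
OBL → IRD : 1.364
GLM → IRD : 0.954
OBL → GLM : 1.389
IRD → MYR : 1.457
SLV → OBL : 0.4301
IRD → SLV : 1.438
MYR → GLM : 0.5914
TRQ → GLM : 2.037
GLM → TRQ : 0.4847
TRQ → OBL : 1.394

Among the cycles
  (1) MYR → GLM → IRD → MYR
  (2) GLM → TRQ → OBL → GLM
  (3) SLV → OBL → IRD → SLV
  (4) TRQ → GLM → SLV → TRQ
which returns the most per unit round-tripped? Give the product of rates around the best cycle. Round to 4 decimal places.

1.0150

(1) 0.5914 × 0.954 × 1.457 = 0.82203
(2) 0.4847 × 1.394 × 1.389 = 0.93851
(3) 0.4301 × 1.364 × 1.438 = 0.84361
(4) 2.037 × 1.567 × 0.318 = 1.01505
Highest is cycle (4) at 1.0150 (>1, arbitrage).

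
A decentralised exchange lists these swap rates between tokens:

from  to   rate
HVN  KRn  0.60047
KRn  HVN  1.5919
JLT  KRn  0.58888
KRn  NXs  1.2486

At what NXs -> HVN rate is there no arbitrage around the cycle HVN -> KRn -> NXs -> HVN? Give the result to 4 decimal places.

1.3338

Known legs of the cycle: 0.60047 × 1.2486 = 0.749746842
For no arbitrage the full-cycle product must be 1, so the missing rate is 1 / 0.749746842 ≈ 1.333784.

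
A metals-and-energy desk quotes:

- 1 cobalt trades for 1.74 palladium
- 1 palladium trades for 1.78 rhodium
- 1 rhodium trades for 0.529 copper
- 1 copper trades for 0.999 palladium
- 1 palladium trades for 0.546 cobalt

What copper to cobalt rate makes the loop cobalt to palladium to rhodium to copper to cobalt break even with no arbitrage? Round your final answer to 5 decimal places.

0.61034

Known legs of the cycle: 1.74 × 1.78 × 0.529 = 1.6384188
For no arbitrage the full-cycle product must be 1, so the missing rate is 1 / 1.6384188 ≈ 0.6103446.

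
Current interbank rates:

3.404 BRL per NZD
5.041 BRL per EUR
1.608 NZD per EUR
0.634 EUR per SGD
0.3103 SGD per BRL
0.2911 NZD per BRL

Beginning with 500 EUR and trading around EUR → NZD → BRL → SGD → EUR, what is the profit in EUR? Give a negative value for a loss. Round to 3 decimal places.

500 EUR × 1.608 = 804 NZD
804 NZD × 3.404 = 2736.816 BRL
2736.816 BRL × 0.3103 = 849.2340048 SGD
849.2340048 SGD × 0.634 = 538.4143590432 EUR
Net change: 538.4143590432 − 500 = 38.4143590432 EUR

38.414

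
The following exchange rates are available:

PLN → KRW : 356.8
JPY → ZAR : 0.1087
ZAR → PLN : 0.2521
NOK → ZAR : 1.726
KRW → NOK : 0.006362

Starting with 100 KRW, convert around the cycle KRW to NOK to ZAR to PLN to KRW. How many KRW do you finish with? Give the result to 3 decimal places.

100 KRW × 0.006362 = 0.6362 NOK
0.6362 NOK × 1.726 = 1.0980812 ZAR
1.0980812 ZAR × 0.2521 = 0.27682627052 PLN
0.27682627052 PLN × 356.8 = 98.771613321536 KRW

98.772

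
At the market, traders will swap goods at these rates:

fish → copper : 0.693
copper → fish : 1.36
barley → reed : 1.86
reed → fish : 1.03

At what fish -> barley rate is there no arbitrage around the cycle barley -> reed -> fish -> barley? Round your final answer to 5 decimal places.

Known legs of the cycle: 1.86 × 1.03 = 1.9158
For no arbitrage the full-cycle product must be 1, so the missing rate is 1 / 1.9158 ≈ 0.5219752.

0.52198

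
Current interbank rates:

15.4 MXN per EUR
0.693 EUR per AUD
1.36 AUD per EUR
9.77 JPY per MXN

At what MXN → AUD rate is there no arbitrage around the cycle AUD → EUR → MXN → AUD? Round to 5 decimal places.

Known legs of the cycle: 0.693 × 15.4 = 10.6722
For no arbitrage the full-cycle product must be 1, so the missing rate is 1 / 10.6722 ≈ 0.0937014.

0.09370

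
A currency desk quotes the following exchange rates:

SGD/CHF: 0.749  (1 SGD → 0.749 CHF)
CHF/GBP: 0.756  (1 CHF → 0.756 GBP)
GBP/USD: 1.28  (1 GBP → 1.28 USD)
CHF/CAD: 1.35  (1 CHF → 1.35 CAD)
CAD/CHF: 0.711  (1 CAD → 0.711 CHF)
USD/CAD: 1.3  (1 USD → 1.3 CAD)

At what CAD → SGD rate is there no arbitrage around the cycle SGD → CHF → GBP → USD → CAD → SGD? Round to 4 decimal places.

Known legs of the cycle: 0.749 × 0.756 × 1.28 × 1.3 = 0.942230016
For no arbitrage the full-cycle product must be 1, so the missing rate is 1 / 0.942230016 ≈ 1.061312.

1.0613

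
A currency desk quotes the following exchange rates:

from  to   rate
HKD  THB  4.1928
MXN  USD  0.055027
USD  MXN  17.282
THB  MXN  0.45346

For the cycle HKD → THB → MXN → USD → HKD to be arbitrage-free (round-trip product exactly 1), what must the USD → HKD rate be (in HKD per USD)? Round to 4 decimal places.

9.5583

Known legs of the cycle: 4.1928 × 0.45346 × 0.055027 = 0.104621024051376
For no arbitrage the full-cycle product must be 1, so the missing rate is 1 / 0.104621024051376 ≈ 9.558308.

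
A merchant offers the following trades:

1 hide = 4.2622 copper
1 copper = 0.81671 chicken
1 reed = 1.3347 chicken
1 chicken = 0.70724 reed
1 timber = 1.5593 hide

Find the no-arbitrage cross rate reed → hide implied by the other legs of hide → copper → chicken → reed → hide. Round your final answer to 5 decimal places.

Known legs of the cycle: 4.2622 × 0.81671 × 0.70724 = 2.46188925846088
For no arbitrage the full-cycle product must be 1, so the missing rate is 1 / 2.46188925846088 ≈ 0.4061921.

0.40619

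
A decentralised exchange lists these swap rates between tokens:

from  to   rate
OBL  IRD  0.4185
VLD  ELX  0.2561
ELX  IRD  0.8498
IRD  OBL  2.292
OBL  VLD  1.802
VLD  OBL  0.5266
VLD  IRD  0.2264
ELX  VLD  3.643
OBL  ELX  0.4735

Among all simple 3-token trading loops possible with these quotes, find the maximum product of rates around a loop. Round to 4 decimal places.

OBL→VLD→IRD→OBL: 1.802 × 0.2264 × 2.292 = 0.93507
ELX→IRD→OBL→ELX: 0.8498 × 2.292 × 0.4735 = 0.92226
ELX→VLD→OBL→ELX: 3.643 × 0.5266 × 0.4735 = 0.90836
Maximum is OBL→VLD→IRD→OBL at 0.9351; no arbitrage — every cycle loses value.

0.9351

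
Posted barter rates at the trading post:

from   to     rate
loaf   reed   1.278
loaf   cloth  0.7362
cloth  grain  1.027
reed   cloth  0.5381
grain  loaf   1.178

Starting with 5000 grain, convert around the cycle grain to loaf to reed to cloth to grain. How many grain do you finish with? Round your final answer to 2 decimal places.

5000 grain × 1.178 = 5890 loaf
5890 loaf × 1.278 = 7527.42 reed
7527.42 reed × 0.5381 = 4050.504702 cloth
4050.504702 cloth × 1.027 = 4159.868328954 grain

4159.87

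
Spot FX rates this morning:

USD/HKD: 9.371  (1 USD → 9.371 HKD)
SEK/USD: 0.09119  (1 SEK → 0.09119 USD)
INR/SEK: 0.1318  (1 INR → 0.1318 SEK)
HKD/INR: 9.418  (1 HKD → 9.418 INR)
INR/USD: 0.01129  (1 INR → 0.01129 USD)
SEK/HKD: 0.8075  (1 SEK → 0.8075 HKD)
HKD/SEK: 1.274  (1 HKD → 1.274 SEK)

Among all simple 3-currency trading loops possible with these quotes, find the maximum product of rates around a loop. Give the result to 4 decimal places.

1.0887

USD→HKD→SEK→USD: 9.371 × 1.274 × 0.09119 = 1.08869
INR→SEK→HKD→INR: 0.1318 × 0.8075 × 9.418 = 1.00234
USD→HKD→INR→USD: 9.371 × 9.418 × 0.01129 = 0.99641
Maximum is USD→HKD→SEK→USD at 1.0887; arbitrage exists.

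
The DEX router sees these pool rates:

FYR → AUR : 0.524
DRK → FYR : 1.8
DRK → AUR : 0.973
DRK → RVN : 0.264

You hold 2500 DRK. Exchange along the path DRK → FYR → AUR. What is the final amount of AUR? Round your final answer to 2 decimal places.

2358.00

2500 DRK × 1.8 = 4500 FYR
4500 FYR × 0.524 = 2358 AUR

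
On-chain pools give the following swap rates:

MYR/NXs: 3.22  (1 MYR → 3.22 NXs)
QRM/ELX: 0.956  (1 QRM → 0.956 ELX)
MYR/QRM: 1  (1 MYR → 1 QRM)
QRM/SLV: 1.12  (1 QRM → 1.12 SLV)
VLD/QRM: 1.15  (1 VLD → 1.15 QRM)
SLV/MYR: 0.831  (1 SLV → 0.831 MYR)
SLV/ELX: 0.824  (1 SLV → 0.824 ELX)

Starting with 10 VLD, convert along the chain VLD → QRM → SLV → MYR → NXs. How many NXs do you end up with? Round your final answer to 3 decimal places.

34.465

10 VLD × 1.15 = 11.5 QRM
11.5 QRM × 1.12 = 12.88 SLV
12.88 SLV × 0.831 = 10.70328 MYR
10.70328 MYR × 3.22 = 34.4645616 NXs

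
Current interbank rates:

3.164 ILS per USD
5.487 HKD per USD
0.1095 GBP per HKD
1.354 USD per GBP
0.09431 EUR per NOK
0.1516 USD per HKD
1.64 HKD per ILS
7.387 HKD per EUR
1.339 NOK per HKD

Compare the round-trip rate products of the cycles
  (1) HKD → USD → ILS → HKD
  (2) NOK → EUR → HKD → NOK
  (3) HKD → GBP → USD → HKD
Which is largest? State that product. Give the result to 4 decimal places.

0.9328

(1) 0.1516 × 3.164 × 1.64 = 0.78665
(2) 0.09431 × 7.387 × 1.339 = 0.93284
(3) 0.1095 × 1.354 × 5.487 = 0.81352
Highest is cycle (2) at 0.9328 (≤1, no arbitrage).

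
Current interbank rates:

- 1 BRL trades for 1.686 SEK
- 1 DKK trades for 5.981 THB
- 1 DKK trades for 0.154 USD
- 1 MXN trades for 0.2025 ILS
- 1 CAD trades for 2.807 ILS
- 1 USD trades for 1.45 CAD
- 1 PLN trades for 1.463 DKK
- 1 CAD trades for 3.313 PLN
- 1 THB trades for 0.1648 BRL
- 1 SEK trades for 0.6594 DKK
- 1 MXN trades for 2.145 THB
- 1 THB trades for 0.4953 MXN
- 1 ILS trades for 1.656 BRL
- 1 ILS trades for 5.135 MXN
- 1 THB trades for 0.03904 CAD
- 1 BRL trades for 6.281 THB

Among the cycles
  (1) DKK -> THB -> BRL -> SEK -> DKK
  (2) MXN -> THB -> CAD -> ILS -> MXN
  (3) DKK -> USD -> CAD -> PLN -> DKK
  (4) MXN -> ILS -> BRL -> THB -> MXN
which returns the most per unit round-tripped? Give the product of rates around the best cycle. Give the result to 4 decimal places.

1.2070

(1) 5.981 × 0.1648 × 1.686 × 0.6594 = 1.09582
(2) 2.145 × 0.03904 × 2.807 × 5.135 = 1.20704
(3) 0.154 × 1.45 × 3.313 × 1.463 = 1.08232
(4) 0.2025 × 1.656 × 6.281 × 0.4953 = 1.04324
Highest is cycle (2) at 1.2070 (>1, arbitrage).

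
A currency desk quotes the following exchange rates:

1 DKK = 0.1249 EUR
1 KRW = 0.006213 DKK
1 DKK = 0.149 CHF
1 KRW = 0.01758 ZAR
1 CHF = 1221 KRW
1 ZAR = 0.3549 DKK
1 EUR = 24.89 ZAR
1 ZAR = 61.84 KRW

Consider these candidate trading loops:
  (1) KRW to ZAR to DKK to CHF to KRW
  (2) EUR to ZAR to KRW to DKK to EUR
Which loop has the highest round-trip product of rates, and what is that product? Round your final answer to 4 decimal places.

(1) 0.01758 × 0.3549 × 0.149 × 1221 = 1.13508
(2) 24.89 × 61.84 × 0.006213 × 0.1249 = 1.19442
Highest is cycle (2) at 1.1944 (>1, arbitrage).

1.1944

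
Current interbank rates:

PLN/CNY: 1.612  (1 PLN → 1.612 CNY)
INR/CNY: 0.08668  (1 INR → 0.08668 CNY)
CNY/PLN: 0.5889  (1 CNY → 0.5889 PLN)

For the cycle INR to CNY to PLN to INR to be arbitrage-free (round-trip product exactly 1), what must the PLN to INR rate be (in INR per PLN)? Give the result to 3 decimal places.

Known legs of the cycle: 0.08668 × 0.5889 = 0.051045852
For no arbitrage the full-cycle product must be 1, so the missing rate is 1 / 0.051045852 ≈ 19.59023.

19.590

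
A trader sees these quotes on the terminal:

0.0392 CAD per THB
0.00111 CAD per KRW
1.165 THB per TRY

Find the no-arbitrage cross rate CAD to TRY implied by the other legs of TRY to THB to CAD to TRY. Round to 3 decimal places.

21.897

Known legs of the cycle: 1.165 × 0.0392 = 0.045668
For no arbitrage the full-cycle product must be 1, so the missing rate is 1 / 0.045668 ≈ 21.89717.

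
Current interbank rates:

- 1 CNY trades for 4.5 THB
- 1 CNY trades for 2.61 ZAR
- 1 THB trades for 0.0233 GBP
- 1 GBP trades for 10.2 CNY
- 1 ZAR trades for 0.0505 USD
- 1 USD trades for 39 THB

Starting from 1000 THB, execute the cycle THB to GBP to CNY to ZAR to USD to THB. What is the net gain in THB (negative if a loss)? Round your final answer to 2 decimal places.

221.67

1000 THB × 0.0233 = 23.3 GBP
23.3 GBP × 10.2 = 237.66 CNY
237.66 CNY × 2.61 = 620.2926 ZAR
620.2926 ZAR × 0.0505 = 31.3247763 USD
31.3247763 USD × 39 = 1221.6662757 THB
Net change: 1221.6662757 − 1000 = 221.6662757 THB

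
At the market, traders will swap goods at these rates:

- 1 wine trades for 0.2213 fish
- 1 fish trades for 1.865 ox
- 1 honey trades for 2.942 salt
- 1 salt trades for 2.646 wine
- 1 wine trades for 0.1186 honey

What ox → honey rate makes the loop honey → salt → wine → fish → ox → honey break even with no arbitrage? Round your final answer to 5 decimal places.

Known legs of the cycle: 2.942 × 2.646 × 0.2213 × 1.865 = 3.212867077434
For no arbitrage the full-cycle product must be 1, so the missing rate is 1 / 3.212867077434 ≈ 0.3112485.

0.31125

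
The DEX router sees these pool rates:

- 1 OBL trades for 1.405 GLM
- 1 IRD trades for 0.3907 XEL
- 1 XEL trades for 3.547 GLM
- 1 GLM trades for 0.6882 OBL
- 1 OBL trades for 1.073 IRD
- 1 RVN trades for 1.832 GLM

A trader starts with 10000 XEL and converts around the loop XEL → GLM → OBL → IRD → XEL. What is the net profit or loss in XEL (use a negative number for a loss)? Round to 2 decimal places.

10000 XEL × 3.547 = 35470 GLM
35470 GLM × 0.6882 = 24410.454 OBL
24410.454 OBL × 1.073 = 26192.417142 IRD
26192.417142 IRD × 0.3907 = 10233.3773773794 XEL
Net change: 10233.3773773794 − 10000 = 233.3773773794 XEL

233.38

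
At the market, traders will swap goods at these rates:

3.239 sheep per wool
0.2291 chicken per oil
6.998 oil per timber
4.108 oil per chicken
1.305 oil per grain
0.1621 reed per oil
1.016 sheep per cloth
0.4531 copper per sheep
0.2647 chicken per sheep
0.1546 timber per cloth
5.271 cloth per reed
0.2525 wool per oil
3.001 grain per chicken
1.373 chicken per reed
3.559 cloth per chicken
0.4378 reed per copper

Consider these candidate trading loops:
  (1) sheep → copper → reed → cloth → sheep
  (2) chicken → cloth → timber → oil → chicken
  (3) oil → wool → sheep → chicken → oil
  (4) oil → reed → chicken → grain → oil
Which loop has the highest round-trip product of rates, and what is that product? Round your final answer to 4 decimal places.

1.0623

(1) 0.4531 × 0.4378 × 5.271 × 1.016 = 1.06232
(2) 3.559 × 0.1546 × 6.998 × 0.2291 = 0.88214
(3) 0.2525 × 3.239 × 0.2647 × 4.108 = 0.88932
(4) 0.1621 × 1.373 × 3.001 × 1.305 = 0.87163
Highest is cycle (1) at 1.0623 (>1, arbitrage).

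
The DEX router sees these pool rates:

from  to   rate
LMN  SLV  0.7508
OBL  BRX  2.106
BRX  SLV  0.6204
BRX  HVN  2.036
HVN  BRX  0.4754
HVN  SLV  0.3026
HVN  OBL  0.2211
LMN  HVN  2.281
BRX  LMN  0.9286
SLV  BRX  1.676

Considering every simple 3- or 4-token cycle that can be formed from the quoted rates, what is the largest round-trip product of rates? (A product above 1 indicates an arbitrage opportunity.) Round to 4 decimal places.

1.1685

LMN→SLV→BRX→LMN: 0.7508 × 1.676 × 0.9286 = 1.16850
HVN→SLV→BRX→LMN→HVN: 0.3026 × 1.676 × 0.9286 × 2.281 = 1.07423
HVN→SLV→BRX→HVN: 0.3026 × 1.676 × 2.036 = 1.03257
HVN→BRX→LMN→HVN: 0.4754 × 0.9286 × 2.281 = 1.00696
OBL→BRX→LMN→HVN→OBL: 2.106 × 0.9286 × 2.281 × 0.2211 = 0.98628
OBL→BRX→HVN→OBL: 2.106 × 2.036 × 0.2211 = 0.94804
Maximum is LMN→SLV→BRX→LMN at 1.1685; arbitrage exists.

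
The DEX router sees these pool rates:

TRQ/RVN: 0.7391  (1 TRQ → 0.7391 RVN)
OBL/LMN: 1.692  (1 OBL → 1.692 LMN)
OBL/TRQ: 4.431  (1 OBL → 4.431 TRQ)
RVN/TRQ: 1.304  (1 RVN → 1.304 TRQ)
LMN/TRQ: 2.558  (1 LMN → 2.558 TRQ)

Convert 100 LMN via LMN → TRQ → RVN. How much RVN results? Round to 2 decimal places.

189.06

100 LMN × 2.558 = 255.8 TRQ
255.8 TRQ × 0.7391 = 189.06178 RVN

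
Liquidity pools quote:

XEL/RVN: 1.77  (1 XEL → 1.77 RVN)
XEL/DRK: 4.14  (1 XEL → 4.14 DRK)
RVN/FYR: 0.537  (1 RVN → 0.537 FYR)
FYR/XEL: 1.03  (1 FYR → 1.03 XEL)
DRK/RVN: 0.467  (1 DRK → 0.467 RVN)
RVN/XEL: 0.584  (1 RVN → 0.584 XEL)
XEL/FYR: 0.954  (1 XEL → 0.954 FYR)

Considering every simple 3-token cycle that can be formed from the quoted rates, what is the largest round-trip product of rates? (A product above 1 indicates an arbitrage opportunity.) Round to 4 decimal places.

RVN→XEL→DRK→RVN: 0.584 × 4.14 × 0.467 = 1.12909
RVN→FYR→XEL→RVN: 0.537 × 1.03 × 1.77 = 0.97900
Maximum is RVN→XEL→DRK→RVN at 1.1291; arbitrage exists.

1.1291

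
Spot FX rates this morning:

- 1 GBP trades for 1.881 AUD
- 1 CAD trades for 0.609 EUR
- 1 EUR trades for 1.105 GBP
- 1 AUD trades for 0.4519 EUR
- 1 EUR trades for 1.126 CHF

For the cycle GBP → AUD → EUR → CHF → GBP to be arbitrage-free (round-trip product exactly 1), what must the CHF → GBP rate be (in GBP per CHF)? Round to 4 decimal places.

Known legs of the cycle: 1.881 × 0.4519 × 1.126 = 0.9571269114
For no arbitrage the full-cycle product must be 1, so the missing rate is 1 / 0.9571269114 ≈ 1.044794.

1.0448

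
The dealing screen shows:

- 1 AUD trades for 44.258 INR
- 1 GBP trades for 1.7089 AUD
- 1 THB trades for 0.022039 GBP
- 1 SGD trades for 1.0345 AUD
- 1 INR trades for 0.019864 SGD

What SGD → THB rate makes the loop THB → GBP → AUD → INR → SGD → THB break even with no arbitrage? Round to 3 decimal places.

Known legs of the cycle: 0.022039 × 1.7089 × 44.258 × 0.019864 = 0.0331105980916457552
For no arbitrage the full-cycle product must be 1, so the missing rate is 1 / 0.0331105980916457552 ≈ 30.20181.

30.202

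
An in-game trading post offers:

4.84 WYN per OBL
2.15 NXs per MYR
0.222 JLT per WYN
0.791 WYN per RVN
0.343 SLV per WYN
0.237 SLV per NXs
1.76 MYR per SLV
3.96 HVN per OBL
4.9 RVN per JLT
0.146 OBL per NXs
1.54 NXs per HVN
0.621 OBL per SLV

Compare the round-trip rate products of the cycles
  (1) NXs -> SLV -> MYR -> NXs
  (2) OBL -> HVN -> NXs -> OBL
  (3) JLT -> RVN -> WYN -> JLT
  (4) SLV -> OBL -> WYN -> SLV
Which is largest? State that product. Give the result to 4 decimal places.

(1) 0.237 × 1.76 × 2.15 = 0.89681
(2) 3.96 × 1.54 × 0.146 = 0.89037
(3) 4.9 × 0.791 × 0.222 = 0.86045
(4) 0.621 × 4.84 × 0.343 = 1.03093
Highest is cycle (4) at 1.0309 (>1, arbitrage).

1.0309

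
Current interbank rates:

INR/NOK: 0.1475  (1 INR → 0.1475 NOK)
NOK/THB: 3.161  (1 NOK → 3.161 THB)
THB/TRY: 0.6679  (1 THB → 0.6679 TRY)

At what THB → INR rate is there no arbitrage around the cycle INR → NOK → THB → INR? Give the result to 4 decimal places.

Known legs of the cycle: 0.1475 × 3.161 = 0.4662475
For no arbitrage the full-cycle product must be 1, so the missing rate is 1 / 0.4662475 ≈ 2.144784.

2.1448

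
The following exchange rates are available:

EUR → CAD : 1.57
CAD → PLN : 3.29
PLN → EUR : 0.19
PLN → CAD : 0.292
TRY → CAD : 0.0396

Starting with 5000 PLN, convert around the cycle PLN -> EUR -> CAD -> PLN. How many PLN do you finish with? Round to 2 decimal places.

4907.04

5000 PLN × 0.19 = 950 EUR
950 EUR × 1.57 = 1491.5 CAD
1491.5 CAD × 3.29 = 4907.035 PLN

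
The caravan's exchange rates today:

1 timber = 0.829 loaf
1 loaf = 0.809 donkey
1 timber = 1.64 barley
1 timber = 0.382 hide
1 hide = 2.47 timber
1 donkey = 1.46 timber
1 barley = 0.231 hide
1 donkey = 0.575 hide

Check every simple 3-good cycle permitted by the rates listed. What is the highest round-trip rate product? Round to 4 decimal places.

0.9792

donkey→timber→loaf→donkey: 1.46 × 0.829 × 0.809 = 0.97917
hide→timber→barley→hide: 2.47 × 1.64 × 0.231 = 0.93573
Maximum is donkey→timber→loaf→donkey at 0.9792; no arbitrage — every cycle loses value.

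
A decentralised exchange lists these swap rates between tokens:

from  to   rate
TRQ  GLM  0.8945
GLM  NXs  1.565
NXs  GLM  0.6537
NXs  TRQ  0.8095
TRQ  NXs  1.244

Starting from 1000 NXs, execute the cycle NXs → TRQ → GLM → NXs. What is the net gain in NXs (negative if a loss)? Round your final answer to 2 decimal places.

133.21

1000 NXs × 0.8095 = 809.5 TRQ
809.5 TRQ × 0.8945 = 724.09775 GLM
724.09775 GLM × 1.565 = 1133.21297875 NXs
Net change: 1133.21297875 − 1000 = 133.21297875 NXs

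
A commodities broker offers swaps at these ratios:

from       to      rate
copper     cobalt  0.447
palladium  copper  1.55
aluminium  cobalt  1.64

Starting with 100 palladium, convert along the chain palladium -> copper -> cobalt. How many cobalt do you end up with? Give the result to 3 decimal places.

69.285

100 palladium × 1.55 = 155 copper
155 copper × 0.447 = 69.285 cobalt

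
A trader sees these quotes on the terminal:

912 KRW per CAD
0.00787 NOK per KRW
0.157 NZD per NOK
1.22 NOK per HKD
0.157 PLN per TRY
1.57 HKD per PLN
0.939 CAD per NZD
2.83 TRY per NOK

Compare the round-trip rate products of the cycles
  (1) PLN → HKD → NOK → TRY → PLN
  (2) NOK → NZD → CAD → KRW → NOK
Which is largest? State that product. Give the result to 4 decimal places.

(1) 1.57 × 1.22 × 2.83 × 0.157 = 0.85103
(2) 0.157 × 0.939 × 912 × 0.00787 = 1.05812
Highest is cycle (2) at 1.0581 (>1, arbitrage).

1.0581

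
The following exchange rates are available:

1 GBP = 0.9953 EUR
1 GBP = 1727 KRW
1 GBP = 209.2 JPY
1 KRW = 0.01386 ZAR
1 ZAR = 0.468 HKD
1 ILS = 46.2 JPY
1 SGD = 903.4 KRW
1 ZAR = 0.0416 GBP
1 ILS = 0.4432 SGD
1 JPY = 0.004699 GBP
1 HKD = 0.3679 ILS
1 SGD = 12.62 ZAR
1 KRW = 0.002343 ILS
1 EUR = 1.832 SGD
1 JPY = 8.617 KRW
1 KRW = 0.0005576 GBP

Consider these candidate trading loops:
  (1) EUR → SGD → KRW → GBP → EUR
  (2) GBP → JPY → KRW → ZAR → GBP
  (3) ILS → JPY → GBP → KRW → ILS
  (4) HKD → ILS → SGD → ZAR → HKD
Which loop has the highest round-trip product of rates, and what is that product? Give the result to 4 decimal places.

(1) 1.832 × 903.4 × 0.0005576 × 0.9953 = 0.91851
(2) 209.2 × 8.617 × 0.01386 × 0.0416 = 1.03938
(3) 46.2 × 0.004699 × 1727 × 0.002343 = 0.87844
(4) 0.3679 × 0.4432 × 12.62 × 0.468 = 0.96302
Highest is cycle (2) at 1.0394 (>1, arbitrage).

1.0394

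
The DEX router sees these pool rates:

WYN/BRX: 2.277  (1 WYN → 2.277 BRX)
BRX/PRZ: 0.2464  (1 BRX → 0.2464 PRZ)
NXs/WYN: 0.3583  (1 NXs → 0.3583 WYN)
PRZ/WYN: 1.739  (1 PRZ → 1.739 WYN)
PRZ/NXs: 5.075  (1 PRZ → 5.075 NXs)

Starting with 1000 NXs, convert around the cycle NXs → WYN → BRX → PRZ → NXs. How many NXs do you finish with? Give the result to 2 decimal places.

1020.20

1000 NXs × 0.3583 = 358.3 WYN
358.3 WYN × 2.277 = 815.8491 BRX
815.8491 BRX × 0.2464 = 201.02521824 PRZ
201.02521824 PRZ × 5.075 = 1020.202982568 NXs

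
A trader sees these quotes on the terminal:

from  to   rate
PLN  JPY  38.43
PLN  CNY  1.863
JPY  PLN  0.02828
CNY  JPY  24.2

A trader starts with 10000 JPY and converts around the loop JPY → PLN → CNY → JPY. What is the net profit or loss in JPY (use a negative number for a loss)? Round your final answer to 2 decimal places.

2749.92

10000 JPY × 0.02828 = 282.8 PLN
282.8 PLN × 1.863 = 526.8564 CNY
526.8564 CNY × 24.2 = 12749.92488 JPY
Net change: 12749.92488 − 10000 = 2749.92488 JPY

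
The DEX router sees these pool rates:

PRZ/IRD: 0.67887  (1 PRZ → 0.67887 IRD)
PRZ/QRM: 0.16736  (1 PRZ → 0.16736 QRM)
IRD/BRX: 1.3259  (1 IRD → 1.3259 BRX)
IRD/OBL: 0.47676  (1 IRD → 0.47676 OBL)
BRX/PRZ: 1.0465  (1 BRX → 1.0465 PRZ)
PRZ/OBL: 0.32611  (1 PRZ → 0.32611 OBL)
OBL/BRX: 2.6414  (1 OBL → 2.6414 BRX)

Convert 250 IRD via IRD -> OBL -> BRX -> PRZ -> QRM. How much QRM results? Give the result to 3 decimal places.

55.140

250 IRD × 0.47676 = 119.19 OBL
119.19 OBL × 2.6414 = 314.828466 BRX
314.828466 BRX × 1.0465 = 329.467989669 PRZ
329.467989669 PRZ × 0.16736 = 55.13976275100384 QRM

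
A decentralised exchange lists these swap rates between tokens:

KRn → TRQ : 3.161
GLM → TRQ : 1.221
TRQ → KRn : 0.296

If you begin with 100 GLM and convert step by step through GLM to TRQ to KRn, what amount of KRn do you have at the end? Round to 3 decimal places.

100 GLM × 1.221 = 122.1 TRQ
122.1 TRQ × 0.296 = 36.1416 KRn

36.142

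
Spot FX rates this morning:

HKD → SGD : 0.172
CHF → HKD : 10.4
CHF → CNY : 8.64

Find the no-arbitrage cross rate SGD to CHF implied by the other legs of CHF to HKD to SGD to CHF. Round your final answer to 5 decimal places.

0.55903

Known legs of the cycle: 10.4 × 0.172 = 1.7888
For no arbitrage the full-cycle product must be 1, so the missing rate is 1 / 1.7888 ≈ 0.5590340.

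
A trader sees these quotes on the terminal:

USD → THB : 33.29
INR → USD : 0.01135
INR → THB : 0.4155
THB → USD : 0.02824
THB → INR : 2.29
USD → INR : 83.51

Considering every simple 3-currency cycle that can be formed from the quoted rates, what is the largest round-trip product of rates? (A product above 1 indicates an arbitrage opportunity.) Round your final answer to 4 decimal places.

INR→THB→USD→INR: 0.4155 × 0.02824 × 83.51 = 0.97988
INR→USD→THB→INR: 0.01135 × 33.29 × 2.29 = 0.86526
Maximum is INR→THB→USD→INR at 0.9799; no arbitrage — every cycle loses value.

0.9799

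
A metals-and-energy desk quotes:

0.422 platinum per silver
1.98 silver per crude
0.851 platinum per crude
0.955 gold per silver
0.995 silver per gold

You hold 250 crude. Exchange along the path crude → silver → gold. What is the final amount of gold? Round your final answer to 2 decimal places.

472.73

250 crude × 1.98 = 495 silver
495 silver × 0.955 = 472.725 gold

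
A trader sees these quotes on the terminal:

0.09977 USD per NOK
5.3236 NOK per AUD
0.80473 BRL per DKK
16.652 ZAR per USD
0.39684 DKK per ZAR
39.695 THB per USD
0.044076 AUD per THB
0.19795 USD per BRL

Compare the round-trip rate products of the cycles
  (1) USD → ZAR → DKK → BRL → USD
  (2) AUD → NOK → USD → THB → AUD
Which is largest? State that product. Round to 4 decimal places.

(1) 16.652 × 0.39684 × 0.80473 × 0.19795 = 1.05266
(2) 5.3236 × 0.09977 × 39.695 × 0.044076 = 0.92927
Highest is cycle (1) at 1.0527 (>1, arbitrage).

1.0527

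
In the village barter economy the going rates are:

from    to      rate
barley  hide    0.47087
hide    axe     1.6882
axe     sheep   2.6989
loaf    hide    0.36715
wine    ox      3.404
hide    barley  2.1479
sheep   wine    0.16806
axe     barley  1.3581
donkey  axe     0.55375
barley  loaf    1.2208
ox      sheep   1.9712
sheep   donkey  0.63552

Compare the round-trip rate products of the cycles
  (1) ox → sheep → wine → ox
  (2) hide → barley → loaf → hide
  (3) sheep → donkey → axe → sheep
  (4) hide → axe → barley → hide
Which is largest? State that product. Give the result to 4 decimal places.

1.1277

(1) 1.9712 × 0.16806 × 3.404 = 1.12768
(2) 2.1479 × 1.2208 × 0.36715 = 0.96272
(3) 0.63552 × 0.55375 × 2.6989 = 0.94979
(4) 1.6882 × 1.3581 × 0.47087 = 1.07958
Highest is cycle (1) at 1.1277 (>1, arbitrage).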